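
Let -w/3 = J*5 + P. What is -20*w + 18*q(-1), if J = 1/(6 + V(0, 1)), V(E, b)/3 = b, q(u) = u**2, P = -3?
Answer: -386/3 ≈ -128.67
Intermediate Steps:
V(E, b) = 3*b
J = 1/9 (J = 1/(6 + 3*1) = 1/(6 + 3) = 1/9 ≈ 0.11111)
w = 22/3 (w = -3*((1/9)*5 - 3) = -3*(5/9 - 3) = -3*(-22/9) = 22/3 ≈ 7.3333)
-20*w + 18*q(-1) = -20*22/3 + 18*(-1)**2 = -440/3 + 18*1 = -440/3 + 18 = -386/3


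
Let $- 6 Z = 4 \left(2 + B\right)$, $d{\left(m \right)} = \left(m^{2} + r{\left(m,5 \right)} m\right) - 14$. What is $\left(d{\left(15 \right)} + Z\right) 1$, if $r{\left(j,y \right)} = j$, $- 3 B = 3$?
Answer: $\frac{1306}{3} \approx 435.33$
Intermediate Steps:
$B = -1$ ($B = \left(- \frac{1}{3}\right) 3 = -1$)
$d{\left(m \right)} = -14 + 2 m^{2}$ ($d{\left(m \right)} = \left(m^{2} + m m\right) - 14 = \left(m^{2} + m^{2}\right) - 14 = 2 m^{2} - 14 = -14 + 2 m^{2}$)
$Z = - \frac{2}{3}$ ($Z = - \frac{4 \left(2 - 1\right)}{6} = - \frac{4 \cdot 1}{6} = \left(- \frac{1}{6}\right) 4 = - \frac{2}{3} \approx -0.66667$)
$\left(d{\left(15 \right)} + Z\right) 1 = \left(\left(-14 + 2 \cdot 15^{2}\right) - \frac{2}{3}\right) 1 = \left(\left(-14 + 2 \cdot 225\right) - \frac{2}{3}\right) 1 = \left(\left(-14 + 450\right) - \frac{2}{3}\right) 1 = \left(436 - \frac{2}{3}\right) 1 = \frac{1306}{3} \cdot 1 = \frac{1306}{3}$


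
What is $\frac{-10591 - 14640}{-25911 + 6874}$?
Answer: $\frac{25231}{19037} \approx 1.3254$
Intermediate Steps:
$\frac{-10591 - 14640}{-25911 + 6874} = - \frac{25231}{-19037} = \left(-25231\right) \left(- \frac{1}{19037}\right) = \frac{25231}{19037}$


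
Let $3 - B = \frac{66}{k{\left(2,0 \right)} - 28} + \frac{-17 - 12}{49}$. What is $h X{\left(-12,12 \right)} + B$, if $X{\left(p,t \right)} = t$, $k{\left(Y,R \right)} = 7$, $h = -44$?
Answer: $- \frac{25542}{49} \approx -521.27$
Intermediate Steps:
$B = \frac{330}{49}$ ($B = 3 - \left(\frac{66}{7 - 28} + \frac{-17 - 12}{49}\right) = 3 - \left(\frac{66}{7 - 28} - \frac{29}{49}\right) = 3 - \left(\frac{66}{-21} - \frac{29}{49}\right) = 3 - \left(66 \left(- \frac{1}{21}\right) - \frac{29}{49}\right) = 3 - \left(- \frac{22}{7} - \frac{29}{49}\right) = 3 - - \frac{183}{49} = 3 + \frac{183}{49} = \frac{330}{49} \approx 6.7347$)
$h X{\left(-12,12 \right)} + B = \left(-44\right) 12 + \frac{330}{49} = -528 + \frac{330}{49} = - \frac{25542}{49}$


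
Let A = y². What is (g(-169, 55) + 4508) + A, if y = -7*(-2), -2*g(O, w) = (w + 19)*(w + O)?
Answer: 8922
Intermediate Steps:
g(O, w) = -(19 + w)*(O + w)/2 (g(O, w) = -(w + 19)*(w + O)/2 = -(19 + w)*(O + w)/2)
y = 14
A = 196 (A = 14² = 196)
(g(-169, 55) + 4508) + A = ((-19/2*(-169) - 19/2*55 - ½*55² - ½*(-169)*55) + 4508) + 196 = ((3211/2 - 1045/2 - ½*3025 + 9295/2) + 4508) + 196 = ((3211/2 - 1045/2 - 3025/2 + 9295/2) + 4508) + 196 = (4218 + 4508) + 196 = 8726 + 196 = 8922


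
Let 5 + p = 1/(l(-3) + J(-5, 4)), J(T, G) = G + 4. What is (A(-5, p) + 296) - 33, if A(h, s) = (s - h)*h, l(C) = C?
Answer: 262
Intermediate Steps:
J(T, G) = 4 + G
p = -24/5 (p = -5 + 1/(-3 + (4 + 4)) = -5 + 1/(-3 + 8) = -5 + 1/5 = -5 + ⅕ = -24/5 ≈ -4.8000)
A(h, s) = h*(s - h)
(A(-5, p) + 296) - 33 = (-5*(-24/5 - 1*(-5)) + 296) - 33 = (-5*(-24/5 + 5) + 296) - 33 = (-5*⅕ + 296) - 33 = (-1 + 296) - 33 = 295 - 33 = 262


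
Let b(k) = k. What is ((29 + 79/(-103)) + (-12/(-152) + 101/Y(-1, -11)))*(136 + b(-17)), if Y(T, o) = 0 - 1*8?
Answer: 29225805/15656 ≈ 1866.7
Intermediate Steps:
Y(T, o) = -8 (Y(T, o) = 0 - 8 = -8)
((29 + 79/(-103)) + (-12/(-152) + 101/Y(-1, -11)))*(136 + b(-17)) = ((29 + 79/(-103)) + (-12/(-152) + 101/(-8)))*(136 - 17) = ((29 + 79*(-1/103)) + (-12*(-1/152) + 101*(-⅛)))*119 = ((29 - 79/103) + (3/38 - 101/8))*119 = (2908/103 - 1907/152)*119 = (245595/15656)*119 = 29225805/15656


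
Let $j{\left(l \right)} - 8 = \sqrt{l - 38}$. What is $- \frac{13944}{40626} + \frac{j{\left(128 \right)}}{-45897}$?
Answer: $- \frac{11857644}{34529843} - \frac{\sqrt{10}}{15299} \approx -0.34361$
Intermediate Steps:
$j{\left(l \right)} = 8 + \sqrt{-38 + l}$ ($j{\left(l \right)} = 8 + \sqrt{l - 38} = 8 + \sqrt{-38 + l}$)
$- \frac{13944}{40626} + \frac{j{\left(128 \right)}}{-45897} = - \frac{13944}{40626} + \frac{8 + \sqrt{-38 + 128}}{-45897} = \left(-13944\right) \frac{1}{40626} + \left(8 + \sqrt{90}\right) \left(- \frac{1}{45897}\right) = - \frac{2324}{6771} + \left(8 + 3 \sqrt{10}\right) \left(- \frac{1}{45897}\right) = - \frac{2324}{6771} - \left(\frac{8}{45897} + \frac{\sqrt{10}}{15299}\right) = - \frac{11857644}{34529843} - \frac{\sqrt{10}}{15299}$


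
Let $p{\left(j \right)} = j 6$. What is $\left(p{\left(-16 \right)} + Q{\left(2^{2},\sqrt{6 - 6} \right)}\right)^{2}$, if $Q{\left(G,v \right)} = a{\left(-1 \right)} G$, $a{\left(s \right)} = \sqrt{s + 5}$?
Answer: $7744$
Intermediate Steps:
$p{\left(j \right)} = 6 j$
$a{\left(s \right)} = \sqrt{5 + s}$
$Q{\left(G,v \right)} = 2 G$ ($Q{\left(G,v \right)} = \sqrt{5 - 1} G = \sqrt{4} G = 2 G$)
$\left(p{\left(-16 \right)} + Q{\left(2^{2},\sqrt{6 - 6} \right)}\right)^{2} = \left(6 \left(-16\right) + 2 \cdot 2^{2}\right)^{2} = \left(-96 + 2 \cdot 4\right)^{2} = \left(-96 + 8\right)^{2} = \left(-88\right)^{2} = 7744$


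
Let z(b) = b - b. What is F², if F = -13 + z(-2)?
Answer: 169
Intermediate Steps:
z(b) = 0
F = -13 (F = -13 + 0 = -13)
F² = (-13)² = 169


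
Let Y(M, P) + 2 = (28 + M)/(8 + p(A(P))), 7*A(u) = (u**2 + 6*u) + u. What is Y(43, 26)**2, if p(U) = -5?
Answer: 4225/9 ≈ 469.44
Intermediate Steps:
A(u) = u + u**2/7 (A(u) = ((u**2 + 6*u) + u)/7 = (u**2 + 7*u)/7 = u + u**2/7)
Y(M, P) = 22/3 + M/3 (Y(M, P) = -2 + (28 + M)/(8 - 5) = -2 + (28 + M)/3 = -2 + (28 + M)*(1/3) = -2 + (28/3 + M/3) = 22/3 + M/3)
Y(43, 26)**2 = (22/3 + (1/3)*43)**2 = (22/3 + 43/3)**2 = (65/3)**2 = 4225/9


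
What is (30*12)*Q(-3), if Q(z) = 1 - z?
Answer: 1440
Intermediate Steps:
(30*12)*Q(-3) = (30*12)*(1 - 1*(-3)) = 360*(1 + 3) = 360*4 = 1440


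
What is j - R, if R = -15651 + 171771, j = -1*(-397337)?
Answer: 241217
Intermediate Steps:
j = 397337
R = 156120
j - R = 397337 - 1*156120 = 397337 - 156120 = 241217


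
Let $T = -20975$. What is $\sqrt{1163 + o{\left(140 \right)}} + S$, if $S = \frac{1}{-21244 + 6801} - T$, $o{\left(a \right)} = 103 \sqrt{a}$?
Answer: $\frac{302941924}{14443} + \sqrt{1163 + 206 \sqrt{35}} \approx 21024.0$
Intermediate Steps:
$S = \frac{302941924}{14443}$ ($S = \frac{1}{-21244 + 6801} - -20975 = \frac{1}{-14443} + 20975 = - \frac{1}{14443} + 20975 = \frac{302941924}{14443} \approx 20975.0$)
$\sqrt{1163 + o{\left(140 \right)}} + S = \sqrt{1163 + 103 \sqrt{140}} + \frac{302941924}{14443} = \sqrt{1163 + 103 \cdot 2 \sqrt{35}} + \frac{302941924}{14443} = \sqrt{1163 + 206 \sqrt{35}} + \frac{302941924}{14443} = \frac{302941924}{14443} + \sqrt{1163 + 206 \sqrt{35}}$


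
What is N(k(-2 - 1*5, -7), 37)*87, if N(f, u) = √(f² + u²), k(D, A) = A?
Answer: 87*√1418 ≈ 3276.1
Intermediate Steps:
N(k(-2 - 1*5, -7), 37)*87 = √((-7)² + 37²)*87 = √(49 + 1369)*87 = √1418*87 = 87*√1418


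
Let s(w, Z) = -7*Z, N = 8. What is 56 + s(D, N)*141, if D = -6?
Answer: -7840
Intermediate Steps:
56 + s(D, N)*141 = 56 - 7*8*141 = 56 - 56*141 = 56 - 7896 = -7840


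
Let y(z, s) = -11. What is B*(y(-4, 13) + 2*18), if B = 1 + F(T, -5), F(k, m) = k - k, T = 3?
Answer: 25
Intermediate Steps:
F(k, m) = 0
B = 1 (B = 1 + 0 = 1)
B*(y(-4, 13) + 2*18) = 1*(-11 + 2*18) = 1*(-11 + 36) = 1*25 = 25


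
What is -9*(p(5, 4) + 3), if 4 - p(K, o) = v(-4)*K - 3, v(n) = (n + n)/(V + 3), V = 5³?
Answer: -1485/16 ≈ -92.813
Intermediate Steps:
V = 125
v(n) = n/64 (v(n) = (n + n)/(125 + 3) = (2*n)/128 = (2*n)*(1/128) = n/64)
p(K, o) = 7 + K/16 (p(K, o) = 4 - (((1/64)*(-4))*K - 3) = 4 - (-K/16 - 3) = 4 - (-3 - K/16) = 4 + (3 + K/16) = 7 + K/16)
-9*(p(5, 4) + 3) = -9*((7 + (1/16)*5) + 3) = -9*((7 + 5/16) + 3) = -9*(117/16 + 3) = -9*165/16 = -1485/16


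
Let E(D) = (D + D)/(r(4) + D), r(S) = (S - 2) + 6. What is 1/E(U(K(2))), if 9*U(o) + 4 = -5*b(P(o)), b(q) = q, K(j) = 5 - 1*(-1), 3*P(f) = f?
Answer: -29/14 ≈ -2.0714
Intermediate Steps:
P(f) = f/3
K(j) = 6 (K(j) = 5 + 1 = 6)
U(o) = -4/9 - 5*o/27 (U(o) = -4/9 + (-5*o/3)/9 = -4/9 - 5*o/27)
r(S) = 4 + S (r(S) = (-2 + S) + 6 = 4 + S)
E(D) = 2*D/(8 + D) (E(D) = (D + D)/((4 + 4) + D) = (2*D)/(8 + D) = 2*D/(8 + D))
1/E(U(K(2))) = 1/(2*(-4/9 - 5/27*6)/(8 + (-4/9 - 5/27*6))) = 1/(2*(-4/9 - 10/9)/(8 + (-4/9 - 10/9))) = 1/(2*(-14/9)/(8 - 14/9)) = 1/(2*(-14/9)/(58/9)) = 1/(2*(-14/9)*(9/58)) = 1/(-14/29) = -29/14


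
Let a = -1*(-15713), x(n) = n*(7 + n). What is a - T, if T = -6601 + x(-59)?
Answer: 19246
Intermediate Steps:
a = 15713
T = -3533 (T = -6601 - 59*(7 - 59) = -6601 - 59*(-52) = -6601 + 3068 = -3533)
a - T = 15713 - 1*(-3533) = 15713 + 3533 = 19246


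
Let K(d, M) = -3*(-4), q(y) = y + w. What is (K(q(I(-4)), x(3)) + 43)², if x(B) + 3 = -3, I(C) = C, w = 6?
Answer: 3025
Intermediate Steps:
x(B) = -6 (x(B) = -3 - 3 = -6)
q(y) = 6 + y (q(y) = y + 6 = 6 + y)
K(d, M) = 12
(K(q(I(-4)), x(3)) + 43)² = (12 + 43)² = 55² = 3025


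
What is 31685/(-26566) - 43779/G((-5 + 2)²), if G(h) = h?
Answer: -387772693/79698 ≈ -4865.5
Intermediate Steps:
31685/(-26566) - 43779/G((-5 + 2)²) = 31685/(-26566) - 43779/(-5 + 2)² = 31685*(-1/26566) - 43779/((-3)²) = -31685/26566 - 43779/9 = -31685/26566 - 43779*⅑ = -31685/26566 - 14593/3 = -387772693/79698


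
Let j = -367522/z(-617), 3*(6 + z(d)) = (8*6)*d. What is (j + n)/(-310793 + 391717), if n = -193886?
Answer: -957419193/399683636 ≈ -2.3954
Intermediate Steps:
z(d) = -6 + 16*d (z(d) = -6 + ((8*6)*d)/3 = -6 + (48*d)/3 = -6 + 16*d)
j = 183761/4939 (j = -367522/(-6 + 16*(-617)) = -367522/(-6 - 9872) = -367522/(-9878) = -367522*(-1/9878) = 183761/4939 ≈ 37.206)
(j + n)/(-310793 + 391717) = (183761/4939 - 193886)/(-310793 + 391717) = -957419193/4939/80924 = -957419193/4939*1/80924 = -957419193/399683636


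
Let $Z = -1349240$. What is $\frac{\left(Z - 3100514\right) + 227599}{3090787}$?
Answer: $- \frac{603165}{441541} \approx -1.366$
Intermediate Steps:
$\frac{\left(Z - 3100514\right) + 227599}{3090787} = \frac{\left(-1349240 - 3100514\right) + 227599}{3090787} = \left(-4449754 + 227599\right) \frac{1}{3090787} = \left(-4222155\right) \frac{1}{3090787} = - \frac{603165}{441541}$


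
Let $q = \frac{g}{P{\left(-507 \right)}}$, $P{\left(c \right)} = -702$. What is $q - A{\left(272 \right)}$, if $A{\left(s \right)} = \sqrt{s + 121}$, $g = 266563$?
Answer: $- \frac{266563}{702} - \sqrt{393} \approx -399.54$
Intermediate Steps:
$A{\left(s \right)} = \sqrt{121 + s}$
$q = - \frac{266563}{702}$ ($q = \frac{266563}{-702} = 266563 \left(- \frac{1}{702}\right) = - \frac{266563}{702} \approx -379.72$)
$q - A{\left(272 \right)} = - \frac{266563}{702} - \sqrt{121 + 272} = - \frac{266563}{702} - \sqrt{393}$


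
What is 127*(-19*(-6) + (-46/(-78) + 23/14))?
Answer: 8059801/546 ≈ 14762.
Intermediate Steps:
127*(-19*(-6) + (-46/(-78) + 23/14)) = 127*(114 + (-46*(-1/78) + 23*(1/14))) = 127*(114 + (23/39 + 23/14)) = 127*(114 + 1219/546) = 127*(63463/546) = 8059801/546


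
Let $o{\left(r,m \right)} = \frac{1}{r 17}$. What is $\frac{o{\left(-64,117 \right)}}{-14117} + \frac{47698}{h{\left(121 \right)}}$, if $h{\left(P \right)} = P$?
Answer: $\frac{732607700729}{1858474816} \approx 394.2$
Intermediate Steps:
$o{\left(r,m \right)} = \frac{1}{17 r}$
$\frac{o{\left(-64,117 \right)}}{-14117} + \frac{47698}{h{\left(121 \right)}} = \frac{\frac{1}{17} \frac{1}{-64}}{-14117} + \frac{47698}{121} = \frac{1}{17} \left(- \frac{1}{64}\right) \left(- \frac{1}{14117}\right) + 47698 \cdot \frac{1}{121} = \left(- \frac{1}{1088}\right) \left(- \frac{1}{14117}\right) + \frac{47698}{121} = \frac{1}{15359296} + \frac{47698}{121} = \frac{732607700729}{1858474816}$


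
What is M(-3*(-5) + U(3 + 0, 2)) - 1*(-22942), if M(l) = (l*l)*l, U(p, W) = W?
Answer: 27855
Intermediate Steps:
M(l) = l³ (M(l) = l²*l = l³)
M(-3*(-5) + U(3 + 0, 2)) - 1*(-22942) = (-3*(-5) + 2)³ - 1*(-22942) = (15 + 2)³ + 22942 = 17³ + 22942 = 4913 + 22942 = 27855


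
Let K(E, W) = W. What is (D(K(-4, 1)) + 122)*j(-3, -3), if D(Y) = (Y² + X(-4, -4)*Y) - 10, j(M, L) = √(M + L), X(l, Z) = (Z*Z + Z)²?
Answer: 257*I*√6 ≈ 629.52*I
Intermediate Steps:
X(l, Z) = (Z + Z²)² (X(l, Z) = (Z² + Z)² = (Z + Z²)²)
j(M, L) = √(L + M)
D(Y) = -10 + Y² + 144*Y (D(Y) = (Y² + ((-4)²*(1 - 4)²)*Y) - 10 = (Y² + (16*(-3)²)*Y) - 10 = (Y² + (16*9)*Y) - 10 = (Y² + 144*Y) - 10 = -10 + Y² + 144*Y)
(D(K(-4, 1)) + 122)*j(-3, -3) = ((-10 + 1² + 144*1) + 122)*√(-3 - 3) = ((-10 + 1 + 144) + 122)*√(-6) = (135 + 122)*(I*√6) = 257*(I*√6) = 257*I*√6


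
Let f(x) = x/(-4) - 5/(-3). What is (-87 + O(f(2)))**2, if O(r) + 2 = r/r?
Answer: 7744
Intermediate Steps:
f(x) = 5/3 - x/4 (f(x) = x*(-1/4) - 5*(-1/3) = -x/4 + 5/3 = 5/3 - x/4)
O(r) = -1 (O(r) = -2 + r/r = -2 + 1 = -1)
(-87 + O(f(2)))**2 = (-87 - 1)**2 = (-88)**2 = 7744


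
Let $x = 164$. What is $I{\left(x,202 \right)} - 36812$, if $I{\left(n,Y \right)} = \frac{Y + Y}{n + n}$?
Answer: $- \frac{3018483}{82} \approx -36811.0$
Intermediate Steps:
$I{\left(n,Y \right)} = \frac{Y}{n}$ ($I{\left(n,Y \right)} = \frac{2 Y}{2 n} = 2 Y \frac{1}{2 n} = \frac{Y}{n}$)
$I{\left(x,202 \right)} - 36812 = \frac{202}{164} - 36812 = 202 \cdot \frac{1}{164} - 36812 = \frac{101}{82} - 36812 = - \frac{3018483}{82}$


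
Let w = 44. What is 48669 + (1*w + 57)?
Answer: 48770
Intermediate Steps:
48669 + (1*w + 57) = 48669 + (1*44 + 57) = 48669 + (44 + 57) = 48669 + 101 = 48770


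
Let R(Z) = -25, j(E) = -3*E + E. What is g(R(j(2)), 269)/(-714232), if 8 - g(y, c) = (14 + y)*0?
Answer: -1/89279 ≈ -1.1201e-5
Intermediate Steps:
j(E) = -2*E
g(y, c) = 8 (g(y, c) = 8 - (14 + y)*0 = 8 - 1*0 = 8 + 0 = 8)
g(R(j(2)), 269)/(-714232) = 8/(-714232) = 8*(-1/714232) = -1/89279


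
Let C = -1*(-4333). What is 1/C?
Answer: 1/4333 ≈ 0.00023079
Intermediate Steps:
C = 4333
1/C = 1/4333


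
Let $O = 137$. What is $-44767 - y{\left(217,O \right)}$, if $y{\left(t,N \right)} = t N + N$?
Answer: $-74633$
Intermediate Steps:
$y{\left(t,N \right)} = N + N t$ ($y{\left(t,N \right)} = N t + N = N + N t$)
$-44767 - y{\left(217,O \right)} = -44767 - 137 \left(1 + 217\right) = -44767 - 137 \cdot 218 = -44767 - 29866 = -74633$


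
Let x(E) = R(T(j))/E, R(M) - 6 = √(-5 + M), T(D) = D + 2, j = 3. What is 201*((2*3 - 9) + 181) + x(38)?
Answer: 679785/19 ≈ 35778.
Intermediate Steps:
T(D) = 2 + D
R(M) = 6 + √(-5 + M)
x(E) = 6/E (x(E) = (6 + √(-5 + (2 + 3)))/E = (6 + √(-5 + 5))/E = (6 + √0)/E = (6 + 0)/E = 6/E)
201*((2*3 - 9) + 181) + x(38) = 201*((2*3 - 9) + 181) + 6/38 = 201*((6 - 9) + 181) + 6*(1/38) = 201*(-3 + 181) + 3/19 = 201*178 + 3/19 = 35778 + 3/19 = 679785/19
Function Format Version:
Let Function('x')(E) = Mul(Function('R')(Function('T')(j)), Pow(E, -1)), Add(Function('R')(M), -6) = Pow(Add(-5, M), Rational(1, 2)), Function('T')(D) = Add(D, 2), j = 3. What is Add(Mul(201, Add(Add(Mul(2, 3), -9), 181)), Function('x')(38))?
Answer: Rational(679785, 19) ≈ 35778.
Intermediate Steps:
Function('T')(D) = Add(2, D)
Function('R')(M) = Add(6, Pow(Add(-5, M), Rational(1, 2)))
Function('x')(E) = Mul(6, Pow(E, -1)) (Function('x')(E) = Mul(Add(6, Pow(Add(-5, Add(2, 3)), Rational(1, 2))), Pow(E, -1)) = Mul(Add(6, Pow(Add(-5, 5), Rational(1, 2))), Pow(E, -1)) = Mul(Add(6, Pow(0, Rational(1, 2))), Pow(E, -1)) = Mul(Add(6, 0), Pow(E, -1)) = Mul(6, Pow(E, -1)))
Add(Mul(201, Add(Add(Mul(2, 3), -9), 181)), Function('x')(38)) = Add(Mul(201, Add(Add(Mul(2, 3), -9), 181)), Mul(6, Pow(38, -1))) = Add(Mul(201, Add(Add(6, -9), 181)), Mul(6, Rational(1, 38))) = Add(Mul(201, Add(-3, 181)), Rational(3, 19)) = Add(Mul(201, 178), Rational(3, 19)) = Add(35778, Rational(3, 19)) = Rational(679785, 19)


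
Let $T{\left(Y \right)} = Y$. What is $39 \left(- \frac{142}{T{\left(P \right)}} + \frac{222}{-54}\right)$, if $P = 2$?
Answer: $- \frac{8788}{3} \approx -2929.3$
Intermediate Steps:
$39 \left(- \frac{142}{T{\left(P \right)}} + \frac{222}{-54}\right) = 39 \left(- \frac{142}{2} + \frac{222}{-54}\right) = 39 \left(\left(-142\right) \frac{1}{2} + 222 \left(- \frac{1}{54}\right)\right) = 39 \left(-71 - \frac{37}{9}\right) = 39 \left(- \frac{676}{9}\right) = - \frac{8788}{3}$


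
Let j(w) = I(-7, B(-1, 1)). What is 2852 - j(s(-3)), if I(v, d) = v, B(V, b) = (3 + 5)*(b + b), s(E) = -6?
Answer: 2859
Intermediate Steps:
B(V, b) = 16*b (B(V, b) = 8*(2*b) = 16*b)
j(w) = -7
2852 - j(s(-3)) = 2852 - 1*(-7) = 2852 + 7 = 2859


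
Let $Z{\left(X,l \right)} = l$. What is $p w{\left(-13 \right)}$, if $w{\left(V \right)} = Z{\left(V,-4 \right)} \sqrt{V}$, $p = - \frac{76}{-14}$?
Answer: $- \frac{152 i \sqrt{13}}{7} \approx - 78.292 i$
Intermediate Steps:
$p = \frac{38}{7}$ ($p = \left(-76\right) \left(- \frac{1}{14}\right) = \frac{38}{7} \approx 5.4286$)
$w{\left(V \right)} = - 4 \sqrt{V}$
$p w{\left(-13 \right)} = \frac{38 \left(- 4 \sqrt{-13}\right)}{7} = \frac{38 \left(- 4 i \sqrt{13}\right)}{7} = - \frac{152 i \sqrt{13}}{7}$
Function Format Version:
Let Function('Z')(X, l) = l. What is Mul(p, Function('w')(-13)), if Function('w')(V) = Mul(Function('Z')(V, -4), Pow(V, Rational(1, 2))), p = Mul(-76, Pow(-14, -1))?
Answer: Mul(Rational(-152, 7), I, Pow(13, Rational(1, 2))) ≈ Mul(-78.292, I)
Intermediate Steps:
p = Rational(38, 7) (p = Mul(-76, Rational(-1, 14)) = Rational(38, 7) ≈ 5.4286)
Function('w')(V) = Mul(-4, Pow(V, Rational(1, 2)))
Mul(p, Function('w')(-13)) = Mul(Rational(38, 7), Mul(-4, Pow(-13, Rational(1, 2)))) = Mul(Rational(38, 7), Mul(-4, Mul(I, Pow(13, Rational(1, 2))))) = Mul(Rational(38, 7), Mul(-4, I, Pow(13, Rational(1, 2)))) = Mul(Rational(-152, 7), I, Pow(13, Rational(1, 2)))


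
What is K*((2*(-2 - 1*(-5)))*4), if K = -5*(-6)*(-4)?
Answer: -2880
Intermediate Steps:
K = -120 (K = 30*(-4) = -120)
K*((2*(-2 - 1*(-5)))*4) = -120*2*(-2 - 1*(-5))*4 = -120*2*(-2 + 5)*4 = -120*2*3*4 = -720*4 = -120*24 = -2880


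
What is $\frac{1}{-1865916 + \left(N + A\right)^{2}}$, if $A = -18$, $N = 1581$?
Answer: $\frac{1}{577053} \approx 1.7329 \cdot 10^{-6}$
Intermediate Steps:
$\frac{1}{-1865916 + \left(N + A\right)^{2}} = \frac{1}{-1865916 + \left(1581 - 18\right)^{2}} = \frac{1}{-1865916 + 1563^{2}} = \frac{1}{-1865916 + 2442969} = \frac{1}{577053}$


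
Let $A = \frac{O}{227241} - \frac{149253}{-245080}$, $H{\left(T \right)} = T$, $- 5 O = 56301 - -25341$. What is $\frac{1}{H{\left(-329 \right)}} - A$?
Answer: $- \frac{471314652329}{872511513720} \approx -0.54018$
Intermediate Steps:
$O = - \frac{81642}{5}$ ($O = - \frac{56301 - -25341}{5} = - \frac{56301 + 25341}{5} = \left(- \frac{1}{5}\right) 81642 = - \frac{81642}{5} \approx -16328.0$)
$A = \frac{9971545567}{18564074760}$ ($A = - \frac{81642}{5 \cdot 227241} - \frac{149253}{-245080} = \left(- \frac{81642}{5}\right) \frac{1}{227241} - - \frac{149253}{245080} = - \frac{27214}{378735} + \frac{149253}{245080} = \frac{9971545567}{18564074760} \approx 0.53714$)
$\frac{1}{H{\left(-329 \right)}} - A = \frac{1}{-329} - \frac{9971545567}{18564074760} = - \frac{1}{329} - \frac{9971545567}{18564074760} = - \frac{471314652329}{872511513720}$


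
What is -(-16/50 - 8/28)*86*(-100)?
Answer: -36464/7 ≈ -5209.1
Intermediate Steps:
-(-16/50 - 8/28)*86*(-100) = -(-16*1/50 - 8*1/28)*86*(-100) = -(-8/25 - 2/7)*86*(-100) = -(-106/175*86)*(-100) = -(-9116)*(-100)/175 = -1*36464/7 = -36464/7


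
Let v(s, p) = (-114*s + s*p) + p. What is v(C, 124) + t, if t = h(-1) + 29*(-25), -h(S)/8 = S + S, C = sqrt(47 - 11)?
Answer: -525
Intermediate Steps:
C = 6 (C = sqrt(36) = 6)
h(S) = -16*S (h(S) = -8*(S + S) = -16*S)
v(s, p) = p - 114*s + p*s (v(s, p) = (-114*s + p*s) + p = p - 114*s + p*s)
t = -709 (t = -16*(-1) + 29*(-25) = 16 - 725 = -709)
v(C, 124) + t = (124 - 114*6 + 124*6) - 709 = (124 - 684 + 744) - 709 = 184 - 709 = -525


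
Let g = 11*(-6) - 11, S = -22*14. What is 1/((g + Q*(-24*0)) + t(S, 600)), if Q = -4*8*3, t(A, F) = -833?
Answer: -1/910 ≈ -0.0010989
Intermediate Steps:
S = -308
Q = -96 (Q = -32*3 = -96)
g = -77 (g = -66 - 11 = -77)
1/((g + Q*(-24*0)) + t(S, 600)) = 1/((-77 - (-2304)*0) - 833) = 1/((-77 - 96*0) - 833) = 1/((-77 + 0) - 833) = 1/(-77 - 833) = 1/(-910) = -1/910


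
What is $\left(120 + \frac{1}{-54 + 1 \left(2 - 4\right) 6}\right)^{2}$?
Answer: $\frac{62710561}{4356} \approx 14396.0$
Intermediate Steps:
$\left(120 + \frac{1}{-54 + 1 \left(2 - 4\right) 6}\right)^{2} = \left(120 + \frac{1}{-54 + 1 \left(-2\right) 6}\right)^{2} = \left(120 + \frac{1}{-54 - 12}\right)^{2} = \left(120 + \frac{1}{-66}\right)^{2} = \left(120 - \frac{1}{66}\right)^{2} = \left(\frac{7919}{66}\right)^{2} = \frac{62710561}{4356}$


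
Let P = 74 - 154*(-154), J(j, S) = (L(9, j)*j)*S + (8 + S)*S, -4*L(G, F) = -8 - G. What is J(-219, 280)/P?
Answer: -5999/793 ≈ -7.5649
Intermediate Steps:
L(G, F) = 2 + G/4 (L(G, F) = -(-8 - G)/4 = 2 + G/4)
J(j, S) = S*(8 + S) + 17*S*j/4 (J(j, S) = ((2 + (1/4)*9)*j)*S + (8 + S)*S = ((2 + 9/4)*j)*S + S*(8 + S) = (17*j/4)*S + S*(8 + S) = 17*S*j/4 + S*(8 + S) = S*(8 + S) + 17*S*j/4)
P = 23790 (P = 74 + 23716 = 23790)
J(-219, 280)/P = ((1/4)*280*(32 + 4*280 + 17*(-219)))/23790 = ((1/4)*280*(32 + 1120 - 3723))*(1/23790) = ((1/4)*280*(-2571))*(1/23790) = -179970*1/23790 = -5999/793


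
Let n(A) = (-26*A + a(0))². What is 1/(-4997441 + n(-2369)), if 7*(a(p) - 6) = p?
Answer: 1/3789562559 ≈ 2.6388e-10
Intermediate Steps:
a(p) = 6 + p/7
n(A) = (6 - 26*A)² (n(A) = (-26*A + (6 + (⅐)*0))² = (-26*A + (6 + 0))² = (-26*A + 6)² = (6 - 26*A)²)
1/(-4997441 + n(-2369)) = 1/(-4997441 + 4*(-3 + 13*(-2369))²) = 1/(-4997441 + 4*(-3 - 30797)²) = 1/(-4997441 + 4*(-30800)²) = 1/(-4997441 + 4*948640000) = 1/(-4997441 + 3794560000) = 1/3789562559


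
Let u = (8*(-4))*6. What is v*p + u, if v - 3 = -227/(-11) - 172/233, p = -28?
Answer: -2135360/2563 ≈ -833.15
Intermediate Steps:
v = 58688/2563 (v = 3 + (-227/(-11) - 172/233) = 3 + (-227*(-1/11) - 172*1/233) = 3 + (227/11 - 172/233) = 3 + 50999/2563 = 58688/2563 ≈ 22.898)
u = -192 (u = -32*6 = -192)
v*p + u = (58688/2563)*(-28) - 192 = -1643264/2563 - 192 = -2135360/2563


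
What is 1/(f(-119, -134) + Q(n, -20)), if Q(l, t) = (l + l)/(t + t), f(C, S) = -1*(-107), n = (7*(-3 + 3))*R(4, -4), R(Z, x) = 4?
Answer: 1/107 ≈ 0.0093458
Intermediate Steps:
n = 0 (n = (7*(-3 + 3))*4 = (7*0)*4 = 0*4 = 0)
f(C, S) = 107
Q(l, t) = l/t (Q(l, t) = (2*l)/((2*t)) = (2*l)*(1/(2*t)) = l/t)
1/(f(-119, -134) + Q(n, -20)) = 1/(107 + 0/(-20)) = 1/(107 + 0*(-1/20)) = 1/(107 + 0) = 1/107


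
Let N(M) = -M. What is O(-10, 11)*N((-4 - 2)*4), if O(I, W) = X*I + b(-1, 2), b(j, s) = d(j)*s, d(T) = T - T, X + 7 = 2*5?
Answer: -720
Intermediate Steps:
X = 3 (X = -7 + 2*5 = -7 + 10 = 3)
d(T) = 0
b(j, s) = 0 (b(j, s) = 0*s = 0)
O(I, W) = 3*I (O(I, W) = 3*I + 0 = 3*I)
O(-10, 11)*N((-4 - 2)*4) = (3*(-10))*(-(-4 - 2)*4) = -(-30)*(-6*4) = -(-30)*(-24) = -30*24 = -720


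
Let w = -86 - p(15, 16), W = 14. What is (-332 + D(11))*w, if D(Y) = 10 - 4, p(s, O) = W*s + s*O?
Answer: 174736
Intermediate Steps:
p(s, O) = 14*s + O*s (p(s, O) = 14*s + s*O = 14*s + O*s)
D(Y) = 6
w = -536 (w = -86 - 15*(14 + 16) = -86 - 15*30 = -86 - 1*450 = -86 - 450 = -536)
(-332 + D(11))*w = (-332 + 6)*(-536) = -326*(-536) = 174736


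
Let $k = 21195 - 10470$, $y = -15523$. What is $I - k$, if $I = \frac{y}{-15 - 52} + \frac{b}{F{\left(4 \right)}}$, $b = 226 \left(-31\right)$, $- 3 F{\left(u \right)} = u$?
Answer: $- \frac{702001}{134} \approx -5238.8$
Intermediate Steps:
$F{\left(u \right)} = - \frac{u}{3}$
$k = 10725$ ($k = 21195 - 10470 = 10725$)
$b = -7006$
$I = \frac{735149}{134}$ ($I = - \frac{15523}{-15 - 52} - \frac{7006}{\left(- \frac{1}{3}\right) 4} = - \frac{15523}{-15 - 52} - \frac{7006}{- \frac{4}{3}} = - \frac{15523}{-67} - - \frac{10509}{2} = \left(-15523\right) \left(- \frac{1}{67}\right) + \frac{10509}{2} = \frac{15523}{67} + \frac{10509}{2} = \frac{735149}{134} \approx 5486.2$)
$I - k = \frac{735149}{134} - 10725 = - \frac{702001}{134}$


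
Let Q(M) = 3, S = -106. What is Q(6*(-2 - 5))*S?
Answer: -318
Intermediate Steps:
Q(6*(-2 - 5))*S = 3*(-106) = -318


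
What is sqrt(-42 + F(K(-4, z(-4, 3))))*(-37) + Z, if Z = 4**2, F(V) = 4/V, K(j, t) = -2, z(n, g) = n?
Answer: 16 - 74*I*sqrt(11) ≈ 16.0 - 245.43*I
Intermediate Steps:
Z = 16
sqrt(-42 + F(K(-4, z(-4, 3))))*(-37) + Z = sqrt(-42 + 4/(-2))*(-37) + 16 = sqrt(-42 + 4*(-1/2))*(-37) + 16 = sqrt(-42 - 2)*(-37) + 16 = sqrt(-44)*(-37) + 16 = (2*I*sqrt(11))*(-37) + 16 = -74*I*sqrt(11) + 16 = 16 - 74*I*sqrt(11)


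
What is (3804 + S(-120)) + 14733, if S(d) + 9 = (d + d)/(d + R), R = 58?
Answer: 574488/31 ≈ 18532.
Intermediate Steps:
S(d) = -9 + 2*d/(58 + d) (S(d) = -9 + (d + d)/(d + 58) = -9 + (2*d)/(58 + d) = -9 + 2*d/(58 + d))
(3804 + S(-120)) + 14733 = (3804 + (-522 - 7*(-120))/(58 - 120)) + 14733 = (3804 + (-522 + 840)/(-62)) + 14733 = (3804 - 1/62*318) + 14733 = (3804 - 159/31) + 14733 = 117765/31 + 14733 = 574488/31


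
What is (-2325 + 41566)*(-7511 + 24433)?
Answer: 664036202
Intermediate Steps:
(-2325 + 41566)*(-7511 + 24433) = 39241*16922 = 664036202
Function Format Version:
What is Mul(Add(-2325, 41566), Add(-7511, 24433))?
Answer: 664036202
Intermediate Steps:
Mul(Add(-2325, 41566), Add(-7511, 24433)) = Mul(39241, 16922) = 664036202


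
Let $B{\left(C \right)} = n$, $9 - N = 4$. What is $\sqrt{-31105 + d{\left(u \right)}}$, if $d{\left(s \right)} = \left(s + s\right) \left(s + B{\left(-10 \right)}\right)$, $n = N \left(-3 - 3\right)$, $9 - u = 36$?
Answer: $i \sqrt{28027} \approx 167.41 i$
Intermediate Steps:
$N = 5$ ($N = 9 - 4 = 5$)
$u = -27$ ($u = 9 - 36 = -27$)
$n = -30$ ($n = 5 \left(-3 - 3\right) = 5 \left(-6\right) = -30$)
$B{\left(C \right)} = -30$
$d{\left(s \right)} = 2 s \left(-30 + s\right)$ ($d{\left(s \right)} = \left(s + s\right) \left(s - 30\right) = 2 s \left(-30 + s\right)$)
$\sqrt{-31105 + d{\left(u \right)}} = \sqrt{-31105 + 2 \left(-27\right) \left(-30 - 27\right)} = \sqrt{-31105 + 2 \left(-27\right) \left(-57\right)} = \sqrt{-31105 + 3078} = \sqrt{-28027} = i \sqrt{28027}$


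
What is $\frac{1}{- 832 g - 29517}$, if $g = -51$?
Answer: $\frac{1}{12915} \approx 7.7429 \cdot 10^{-5}$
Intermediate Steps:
$\frac{1}{- 832 g - 29517} = \frac{1}{\left(-832\right) \left(-51\right) - 29517} = \frac{1}{42432 - 29517} = \frac{1}{12915}$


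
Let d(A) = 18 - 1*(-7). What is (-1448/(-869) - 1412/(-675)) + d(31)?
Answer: 16868803/586575 ≈ 28.758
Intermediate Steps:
d(A) = 25 (d(A) = 18 + 7 = 25)
(-1448/(-869) - 1412/(-675)) + d(31) = (-1448/(-869) - 1412/(-675)) + 25 = (-1448*(-1/869) - 1412*(-1/675)) + 25 = (1448/869 + 1412/675) + 25 = 2204428/586575 + 25 = 16868803/586575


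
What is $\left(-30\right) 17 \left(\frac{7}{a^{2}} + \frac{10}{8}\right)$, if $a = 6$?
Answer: $- \frac{2210}{3} \approx -736.67$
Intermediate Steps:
$\left(-30\right) 17 \left(\frac{7}{a^{2}} + \frac{10}{8}\right) = \left(-30\right) 17 \left(\frac{7}{6^{2}} + \frac{10}{8}\right) = - 510 \left(\frac{7}{36} + 10 \cdot \frac{1}{8}\right) = - 510 \left(7 \cdot \frac{1}{36} + \frac{5}{4}\right) = - 510 \left(\frac{7}{36} + \frac{5}{4}\right) = \left(-510\right) \frac{13}{9} = - \frac{2210}{3}$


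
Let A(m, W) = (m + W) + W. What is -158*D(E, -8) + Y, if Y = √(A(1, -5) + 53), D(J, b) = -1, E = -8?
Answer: 158 + 2*√11 ≈ 164.63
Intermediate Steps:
A(m, W) = m + 2*W (A(m, W) = (W + m) + W = m + 2*W)
Y = 2*√11 (Y = √((1 + 2*(-5)) + 53) = √((1 - 10) + 53) = √(-9 + 53) = √44 = 2*√11 ≈ 6.6332)
-158*D(E, -8) + Y = -158*(-1) + 2*√11 = 158 + 2*√11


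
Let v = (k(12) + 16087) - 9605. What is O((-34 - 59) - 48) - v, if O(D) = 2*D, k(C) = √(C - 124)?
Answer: -6764 - 4*I*√7 ≈ -6764.0 - 10.583*I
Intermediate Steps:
k(C) = √(-124 + C)
v = 6482 + 4*I*√7 (v = (√(-124 + 12) + 16087) - 9605 = (√(-112) + 16087) - 9605 = (4*I*√7 + 16087) - 9605 = (16087 + 4*I*√7) - 9605 = 6482 + 4*I*√7 ≈ 6482.0 + 10.583*I)
O((-34 - 59) - 48) - v = 2*((-34 - 59) - 48) - (6482 + 4*I*√7) = 2*(-93 - 48) + (-6482 - 4*I*√7) = 2*(-141) + (-6482 - 4*I*√7) = -282 + (-6482 - 4*I*√7) = -6764 - 4*I*√7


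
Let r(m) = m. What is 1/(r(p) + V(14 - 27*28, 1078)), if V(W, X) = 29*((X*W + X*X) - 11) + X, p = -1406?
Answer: 1/10503385 ≈ 9.5207e-8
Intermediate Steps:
V(W, X) = -319 + X + 29*X² + 29*W*X (V(W, X) = 29*((W*X + X²) - 11) + X = 29*((X² + W*X) - 11) + X = 29*(-11 + X² + W*X) + X = (-319 + 29*X² + 29*W*X) + X = -319 + X + 29*X² + 29*W*X)
1/(r(p) + V(14 - 27*28, 1078)) = 1/(-1406 + (-319 + 1078 + 29*1078² + 29*(14 - 27*28)*1078)) = 1/(-1406 + (-319 + 1078 + 29*1162084 + 29*(14 - 756)*1078)) = 1/(-1406 + (-319 + 1078 + 33700436 + 29*(-742)*1078)) = 1/(-1406 + (-319 + 1078 + 33700436 - 23196404)) = 1/(-1406 + 10504791) = 1/10503385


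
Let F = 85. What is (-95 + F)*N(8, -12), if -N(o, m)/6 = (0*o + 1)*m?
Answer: -720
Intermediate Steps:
N(o, m) = -6*m (N(o, m) = -6*(0*o + 1)*m = -6*(0 + 1)*m = -6*m)
(-95 + F)*N(8, -12) = (-95 + 85)*(-6*(-12)) = -10*72 = -720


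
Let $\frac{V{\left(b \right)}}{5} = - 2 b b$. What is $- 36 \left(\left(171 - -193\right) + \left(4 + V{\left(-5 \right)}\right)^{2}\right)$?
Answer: $-2191680$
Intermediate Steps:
$V{\left(b \right)} = - 10 b^{2}$ ($V{\left(b \right)} = 5 - 2 b b = 5 \left(- 2 b^{2}\right) = - 10 b^{2}$)
$- 36 \left(\left(171 - -193\right) + \left(4 + V{\left(-5 \right)}\right)^{2}\right) = - 36 \left(\left(171 - -193\right) + \left(4 - 10 \left(-5\right)^{2}\right)^{2}\right) = - 36 \left(\left(171 + 193\right) + \left(4 - 250\right)^{2}\right) = - 36 \left(364 + \left(4 - 250\right)^{2}\right) = - 36 \left(364 + \left(-246\right)^{2}\right) = - 36 \left(364 + 60516\right) = \left(-36\right) 60880 = -2191680$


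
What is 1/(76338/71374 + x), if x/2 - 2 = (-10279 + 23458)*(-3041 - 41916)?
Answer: -35687/42288259957405 ≈ -8.4390e-10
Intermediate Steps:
x = -1184976602 (x = 4 + 2*((-10279 + 23458)*(-3041 - 41916)) = 4 + 2*(13179*(-44957)) = 4 + 2*(-592488303) = 4 - 1184976606 = -1184976602)
1/(76338/71374 + x) = 1/(76338/71374 - 1184976602) = 1/(76338*(1/71374) - 1184976602) = 1/(38169/35687 - 1184976602) = 1/(-42288259957405/35687) = -35687/42288259957405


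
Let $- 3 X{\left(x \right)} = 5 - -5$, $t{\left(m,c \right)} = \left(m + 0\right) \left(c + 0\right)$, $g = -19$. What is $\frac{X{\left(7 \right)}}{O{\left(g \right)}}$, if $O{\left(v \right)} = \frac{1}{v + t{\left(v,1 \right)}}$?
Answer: $\frac{380}{3} \approx 126.67$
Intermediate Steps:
$t{\left(m,c \right)} = c m$ ($t{\left(m,c \right)} = m c = c m$)
$O{\left(v \right)} = \frac{1}{2 v}$ ($O{\left(v \right)} = \frac{1}{v + 1 v} = \frac{1}{v + v} = \frac{1}{2 v}$)
$X{\left(x \right)} = - \frac{10}{3}$ ($X{\left(x \right)} = - \frac{5 - -5}{3} = - \frac{5 + 5}{3} = \left(- \frac{1}{3}\right) 10 = - \frac{10}{3}$)
$\frac{X{\left(7 \right)}}{O{\left(g \right)}} = - \frac{10}{3 \frac{1}{2 \left(-19\right)}} = - \frac{10}{3 \cdot \frac{1}{2} \left(- \frac{1}{19}\right)} = - \frac{10}{3 \left(- \frac{1}{38}\right)} = \left(- \frac{10}{3}\right) \left(-38\right) = \frac{380}{3}$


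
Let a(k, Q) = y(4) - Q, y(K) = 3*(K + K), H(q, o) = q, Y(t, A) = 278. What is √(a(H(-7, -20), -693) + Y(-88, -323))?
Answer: √995 ≈ 31.544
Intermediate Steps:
y(K) = 6*K (y(K) = 3*(2*K) = 6*K)
a(k, Q) = 24 - Q (a(k, Q) = 6*4 - Q = 24 - Q)
√(a(H(-7, -20), -693) + Y(-88, -323)) = √((24 - 1*(-693)) + 278) = √((24 + 693) + 278) = √(717 + 278) = √995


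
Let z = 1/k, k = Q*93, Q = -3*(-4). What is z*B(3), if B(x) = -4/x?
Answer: -1/837 ≈ -0.0011947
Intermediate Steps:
Q = 12
k = 1116 (k = 12*93 = 1116)
z = 1/1116 ≈ 0.00089606
z*B(3) = (-4/3)/1116 = (-4*⅓)/1116 = (1/1116)*(-4/3) = -1/837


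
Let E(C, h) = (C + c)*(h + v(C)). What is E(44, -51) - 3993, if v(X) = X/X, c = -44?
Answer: -3993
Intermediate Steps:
v(X) = 1
E(C, h) = (1 + h)*(-44 + C) (E(C, h) = (C - 44)*(h + 1) = (-44 + C)*(1 + h) = (1 + h)*(-44 + C))
E(44, -51) - 3993 = (-44 + 44 - 44*(-51) + 44*(-51)) - 3993 = (-44 + 44 + 2244 - 2244) - 3993 = 0 - 3993 = -3993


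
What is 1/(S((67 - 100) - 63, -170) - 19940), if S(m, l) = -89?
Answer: -1/20029 ≈ -4.9928e-5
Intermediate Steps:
1/(S((67 - 100) - 63, -170) - 19940) = 1/(-89 - 19940) = 1/(-20029) = -1/20029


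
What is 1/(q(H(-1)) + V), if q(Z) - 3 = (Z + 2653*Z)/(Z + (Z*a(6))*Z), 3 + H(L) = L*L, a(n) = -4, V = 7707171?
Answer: 9/69367220 ≈ 1.2974e-7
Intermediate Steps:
H(L) = -3 + L**2 (H(L) = -3 + L*L = -3 + L**2)
q(Z) = 3 + 2654*Z/(Z - 4*Z**2) (q(Z) = 3 + (Z + 2653*Z)/(Z + (Z*(-4))*Z) = 3 + (2654*Z)/(Z + (-4*Z)*Z) = 3 + (2654*Z)/(Z - 4*Z**2) = 3 + 2654*Z/(Z - 4*Z**2))
1/(q(H(-1)) + V) = 1/((2657 - 12*(-3 + (-1)**2))/(1 - 4*(-3 + (-1)**2)) + 7707171) = 1/((2657 - 12*(-3 + 1))/(1 - 4*(-3 + 1)) + 7707171) = 1/((2657 - 12*(-2))/(1 - 4*(-2)) + 7707171) = 1/((2657 + 24)/(1 + 8) + 7707171) = 1/(2681/9 + 7707171) = 1/(69367220/9) = 9/69367220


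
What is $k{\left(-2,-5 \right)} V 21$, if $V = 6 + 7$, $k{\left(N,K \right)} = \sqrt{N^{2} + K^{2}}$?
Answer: $273 \sqrt{29} \approx 1470.2$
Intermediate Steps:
$k{\left(N,K \right)} = \sqrt{K^{2} + N^{2}}$
$V = 13$
$k{\left(-2,-5 \right)} V 21 = \sqrt{\left(-5\right)^{2} + \left(-2\right)^{2}} \cdot 13 \cdot 21 = \sqrt{25 + 4} \cdot 13 \cdot 21 = \sqrt{29} \cdot 13 \cdot 21 = 13 \sqrt{29} \cdot 21 = 273 \sqrt{29}$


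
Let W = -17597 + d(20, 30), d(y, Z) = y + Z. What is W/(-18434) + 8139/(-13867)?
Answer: 93289923/255624278 ≈ 0.36495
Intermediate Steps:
d(y, Z) = Z + y
W = -17547 (W = -17597 + (30 + 20) = -17597 + 50 = -17547)
W/(-18434) + 8139/(-13867) = -17547/(-18434) + 8139/(-13867) = -17547*(-1/18434) + 8139*(-1/13867) = 17547/18434 - 8139/13867 = 93289923/255624278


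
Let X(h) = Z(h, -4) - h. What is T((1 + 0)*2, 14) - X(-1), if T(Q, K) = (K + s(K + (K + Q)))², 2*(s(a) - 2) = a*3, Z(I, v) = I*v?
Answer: 3716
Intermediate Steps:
s(a) = 2 + 3*a/2 (s(a) = 2 + (a*3)/2 = 2 + (3*a)/2 = 2 + 3*a/2)
X(h) = -5*h (X(h) = h*(-4) - h = -4*h - h = -5*h)
T(Q, K) = (2 + 4*K + 3*Q/2)² (T(Q, K) = (K + (2 + 3*(K + (K + Q))/2))² = (K + (2 + 3*(Q + 2*K)/2))² = (K + (2 + (3*K + 3*Q/2)))² = (K + (2 + 3*K + 3*Q/2))² = (2 + 4*K + 3*Q/2)²)
T((1 + 0)*2, 14) - X(-1) = (4 + 3*((1 + 0)*2) + 8*14)²/4 - (-5)*(-1) = (4 + 3*(1*2) + 112)²/4 - 1*5 = (4 + 3*2 + 112)²/4 - 5 = (4 + 6 + 112)²/4 - 5 = (¼)*122² - 5 = (¼)*14884 - 5 = 3721 - 5 = 3716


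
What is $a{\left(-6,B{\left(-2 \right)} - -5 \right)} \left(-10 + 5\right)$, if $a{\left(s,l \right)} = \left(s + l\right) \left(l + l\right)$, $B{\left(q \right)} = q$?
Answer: $90$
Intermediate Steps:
$a{\left(s,l \right)} = 2 l \left(l + s\right)$ ($a{\left(s,l \right)} = \left(l + s\right) 2 l = 2 l \left(l + s\right)$)
$a{\left(-6,B{\left(-2 \right)} - -5 \right)} \left(-10 + 5\right) = 2 \left(-2 - -5\right) \left(\left(-2 - -5\right) - 6\right) \left(-10 + 5\right) = 2 \left(-2 + 5\right) \left(\left(-2 + 5\right) - 6\right) \left(-5\right) = 2 \cdot 3 \left(3 - 6\right) \left(-5\right) = 2 \cdot 3 \left(-3\right) \left(-5\right) = \left(-18\right) \left(-5\right) = 90$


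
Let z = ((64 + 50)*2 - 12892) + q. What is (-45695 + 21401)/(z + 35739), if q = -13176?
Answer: -24294/9899 ≈ -2.4542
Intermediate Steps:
z = -25840 (z = ((64 + 50)*2 - 12892) - 13176 = (114*2 - 12892) - 13176 = (228 - 12892) - 13176 = -12664 - 13176 = -25840)
(-45695 + 21401)/(z + 35739) = (-45695 + 21401)/(-25840 + 35739) = -24294/9899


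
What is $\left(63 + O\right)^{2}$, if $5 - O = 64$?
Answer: $16$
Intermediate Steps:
$O = -59$ ($O = 5 - 64 = -59$)
$\left(63 + O\right)^{2} = \left(63 - 59\right)^{2} = 4^{2} = 16$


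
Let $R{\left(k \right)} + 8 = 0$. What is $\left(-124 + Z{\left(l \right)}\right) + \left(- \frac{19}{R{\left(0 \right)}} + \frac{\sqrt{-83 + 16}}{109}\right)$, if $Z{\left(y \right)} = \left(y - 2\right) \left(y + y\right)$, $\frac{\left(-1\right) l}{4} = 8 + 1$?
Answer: $\frac{20915}{8} + \frac{i \sqrt{67}}{109} \approx 2614.4 + 0.075095 i$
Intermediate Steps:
$l = -36$ ($l = - 4 \left(8 + 1\right) = \left(-4\right) 9 = -36$)
$R{\left(k \right)} = -8$ ($R{\left(k \right)} = -8 + 0 = -8$)
$Z{\left(y \right)} = 2 y \left(-2 + y\right)$ ($Z{\left(y \right)} = \left(-2 + y\right) 2 y = 2 y \left(-2 + y\right)$)
$\left(-124 + Z{\left(l \right)}\right) + \left(- \frac{19}{R{\left(0 \right)}} + \frac{\sqrt{-83 + 16}}{109}\right) = \left(-124 + 2 \left(-36\right) \left(-2 - 36\right)\right) + \left(- \frac{19}{-8} + \frac{\sqrt{-83 + 16}}{109}\right) = \left(-124 + 2 \left(-36\right) \left(-38\right)\right) + \left(\left(-19\right) \left(- \frac{1}{8}\right) + \sqrt{-67} \cdot \frac{1}{109}\right) = \left(-124 + 2736\right) + \left(\frac{19}{8} + i \sqrt{67} \cdot \frac{1}{109}\right) = 2612 + \left(\frac{19}{8} + \frac{i \sqrt{67}}{109}\right) = \frac{20915}{8} + \frac{i \sqrt{67}}{109}$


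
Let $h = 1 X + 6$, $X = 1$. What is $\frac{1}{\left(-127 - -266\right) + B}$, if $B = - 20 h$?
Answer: $-1$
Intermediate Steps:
$h = 7$ ($h = 1 \cdot 1 + 6 = 1 + 6 = 7$)
$B = -140$ ($B = \left(-20\right) 7 = -140$)
$\frac{1}{\left(-127 - -266\right) + B} = \frac{1}{\left(-127 - -266\right) - 140} = \frac{1}{\left(-127 + 266\right) - 140} = \frac{1}{139 - 140} = \frac{1}{-1} = -1$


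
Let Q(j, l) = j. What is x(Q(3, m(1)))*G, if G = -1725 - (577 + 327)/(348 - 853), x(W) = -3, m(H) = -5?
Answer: 2610663/505 ≈ 5169.6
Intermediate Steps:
G = -870221/505 (G = -1725 - 904/(-505) = -1725 - 904*(-1)/505 = -1725 - 1*(-904/505) = -1725 + 904/505 = -870221/505 ≈ -1723.2)
x(Q(3, m(1)))*G = -3*(-870221/505) = 2610663/505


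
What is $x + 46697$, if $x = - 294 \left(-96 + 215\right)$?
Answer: $11711$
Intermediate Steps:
$x = -34986$ ($x = \left(-294\right) 119 = -34986$)
$x + 46697 = -34986 + 46697 = 11711$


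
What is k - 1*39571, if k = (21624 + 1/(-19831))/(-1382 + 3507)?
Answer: -1667127739082/42140875 ≈ -39561.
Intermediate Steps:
k = 428825543/42140875 (k = (21624 - 1/19831)/2125 = (428825543/19831)*(1/2125) = 428825543/42140875 ≈ 10.176)
k - 1*39571 = 428825543/42140875 - 1*39571 = 428825543/42140875 - 39571 = -1667127739082/42140875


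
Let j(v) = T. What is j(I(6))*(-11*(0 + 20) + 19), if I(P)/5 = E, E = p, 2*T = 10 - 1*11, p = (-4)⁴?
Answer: 201/2 ≈ 100.50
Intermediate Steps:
p = 256
T = -½ (T = (10 - 1*11)/2 = (10 - 11)/2 = (½)*(-1) = -½ ≈ -0.50000)
E = 256
I(P) = 1280 (I(P) = 5*256 = 1280)
j(v) = -½
j(I(6))*(-11*(0 + 20) + 19) = -(-11*(0 + 20) + 19)/2 = -(-11*20 + 19)/2 = -(-220 + 19)/2 = -½*(-201) = 201/2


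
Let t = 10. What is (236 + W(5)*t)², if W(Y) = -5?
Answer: 34596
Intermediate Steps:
(236 + W(5)*t)² = (236 - 5*10)² = (236 - 50)² = 186² = 34596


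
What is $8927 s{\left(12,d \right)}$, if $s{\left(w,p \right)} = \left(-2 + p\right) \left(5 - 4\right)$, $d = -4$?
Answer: $-53562$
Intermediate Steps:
$s{\left(w,p \right)} = -2 + p$ ($s{\left(w,p \right)} = \left(-2 + p\right) 1 = -2 + p$)
$8927 s{\left(12,d \right)} = 8927 \left(-2 - 4\right) = 8927 \left(-6\right) = -53562$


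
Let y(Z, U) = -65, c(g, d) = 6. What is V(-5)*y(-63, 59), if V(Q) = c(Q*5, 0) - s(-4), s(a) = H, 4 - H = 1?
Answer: -195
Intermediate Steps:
H = 3 (H = 4 - 1*1 = 4 - 1 = 3)
s(a) = 3
V(Q) = 3 (V(Q) = 6 - 1*3 = 6 - 3 = 3)
V(-5)*y(-63, 59) = 3*(-65) = -195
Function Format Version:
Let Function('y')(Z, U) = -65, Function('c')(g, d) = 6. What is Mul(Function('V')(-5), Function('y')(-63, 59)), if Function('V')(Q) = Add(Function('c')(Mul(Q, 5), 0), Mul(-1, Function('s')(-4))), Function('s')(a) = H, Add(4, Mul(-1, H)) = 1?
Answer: -195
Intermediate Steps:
H = 3 (H = Add(4, Mul(-1, 1)) = Add(4, -1) = 3)
Function('s')(a) = 3
Function('V')(Q) = 3 (Function('V')(Q) = Add(6, Mul(-1, 3)) = Add(6, -3) = 3)
Mul(Function('V')(-5), Function('y')(-63, 59)) = Mul(3, -65) = -195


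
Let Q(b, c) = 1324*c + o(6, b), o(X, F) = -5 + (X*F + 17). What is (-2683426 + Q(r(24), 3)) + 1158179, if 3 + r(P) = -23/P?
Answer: -6085147/4 ≈ -1.5213e+6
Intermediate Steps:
r(P) = -3 - 23/P
o(X, F) = 12 + F*X (o(X, F) = -5 + (F*X + 17) = -5 + (17 + F*X) = 12 + F*X)
Q(b, c) = 12 + 6*b + 1324*c (Q(b, c) = 1324*c + (12 + b*6) = 1324*c + (12 + 6*b) = 12 + 6*b + 1324*c)
(-2683426 + Q(r(24), 3)) + 1158179 = (-2683426 + (12 + 6*(-3 - 23/24) + 1324*3)) + 1158179 = (-2683426 + (12 + 6*(-3 - 23*1/24) + 3972)) + 1158179 = (-2683426 + (12 + 6*(-3 - 23/24) + 3972)) + 1158179 = (-2683426 + (12 + 6*(-95/24) + 3972)) + 1158179 = (-2683426 + (12 - 95/4 + 3972)) + 1158179 = (-2683426 + 15841/4) + 1158179 = -10717863/4 + 1158179 = -6085147/4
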